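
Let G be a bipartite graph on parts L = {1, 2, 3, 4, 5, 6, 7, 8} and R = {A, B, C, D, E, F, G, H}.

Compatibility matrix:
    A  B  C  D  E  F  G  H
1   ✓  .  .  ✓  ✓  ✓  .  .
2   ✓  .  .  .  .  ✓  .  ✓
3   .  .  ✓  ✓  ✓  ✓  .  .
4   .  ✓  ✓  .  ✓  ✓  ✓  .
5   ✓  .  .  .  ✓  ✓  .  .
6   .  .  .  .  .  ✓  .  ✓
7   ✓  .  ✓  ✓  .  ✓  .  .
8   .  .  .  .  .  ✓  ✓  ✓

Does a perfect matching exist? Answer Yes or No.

A valid assignment of size 8: 1-D, 2-A, 3-C, 4-B, 5-E, 6-H, 7-F, 8-G.
Every left vertex is matched, so this is a perfect matching.

Yes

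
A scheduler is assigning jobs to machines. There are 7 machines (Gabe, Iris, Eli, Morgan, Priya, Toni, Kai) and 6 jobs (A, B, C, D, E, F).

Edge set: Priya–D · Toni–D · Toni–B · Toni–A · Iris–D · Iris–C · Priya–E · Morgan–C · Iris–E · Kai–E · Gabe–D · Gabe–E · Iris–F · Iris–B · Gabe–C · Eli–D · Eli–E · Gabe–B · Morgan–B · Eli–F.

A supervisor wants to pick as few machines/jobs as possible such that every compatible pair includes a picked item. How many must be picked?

{Toni, B, C, D, E, F} is a vertex cover of size 6: every edge has an endpoint in this set.
No smaller cover exists because Gabe–D, Iris–B, Eli–F, Morgan–C, Priya–E, Toni–A is a matching of size 6, and a cover must include an endpoint of each of these disjoint edges (König's theorem).

6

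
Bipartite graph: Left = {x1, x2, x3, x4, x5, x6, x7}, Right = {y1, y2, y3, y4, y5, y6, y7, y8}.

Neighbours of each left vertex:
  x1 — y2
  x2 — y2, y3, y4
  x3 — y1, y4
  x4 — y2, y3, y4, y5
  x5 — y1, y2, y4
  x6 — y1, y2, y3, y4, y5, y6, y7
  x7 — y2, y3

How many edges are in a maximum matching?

6

One maximum matching: x1→y2, x2→y3, x3→y4, x4→y5, x5→y1, x6→y6.
The set {x1, x2, x3, x5, x7} has only 4 neighbours ({y1, y2, y3, y4}), so by Hall's theorem at most 6 of the 7 left vertices can be matched.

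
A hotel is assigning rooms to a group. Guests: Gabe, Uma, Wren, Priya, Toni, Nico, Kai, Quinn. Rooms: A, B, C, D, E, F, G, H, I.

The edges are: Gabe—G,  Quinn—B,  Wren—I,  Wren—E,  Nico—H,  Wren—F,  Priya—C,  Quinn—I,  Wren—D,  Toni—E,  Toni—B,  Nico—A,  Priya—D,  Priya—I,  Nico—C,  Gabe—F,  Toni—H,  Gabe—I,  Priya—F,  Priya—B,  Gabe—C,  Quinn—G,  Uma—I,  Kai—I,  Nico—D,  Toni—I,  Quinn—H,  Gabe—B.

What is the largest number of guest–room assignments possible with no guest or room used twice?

7

A valid assignment of size 7: Gabe–G, Uma–I, Wren–D, Priya–F, Toni–E, Nico–C, Quinn–B.
The set {Uma, Kai} has only 1 neighbour ({I}), so by Hall's theorem at most 7 of the 8 guests can be matched.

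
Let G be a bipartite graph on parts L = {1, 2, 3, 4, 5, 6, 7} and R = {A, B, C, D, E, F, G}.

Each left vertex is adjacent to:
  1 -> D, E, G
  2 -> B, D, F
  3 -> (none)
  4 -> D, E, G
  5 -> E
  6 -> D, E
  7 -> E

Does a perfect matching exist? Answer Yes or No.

No

The set {1, 3, 4, 5, 6, 7} has only 3 neighbours ({D, E, G}), so by Hall's theorem at most 4 of the 7 left vertices can be matched.
Hence no matching covers every left vertex.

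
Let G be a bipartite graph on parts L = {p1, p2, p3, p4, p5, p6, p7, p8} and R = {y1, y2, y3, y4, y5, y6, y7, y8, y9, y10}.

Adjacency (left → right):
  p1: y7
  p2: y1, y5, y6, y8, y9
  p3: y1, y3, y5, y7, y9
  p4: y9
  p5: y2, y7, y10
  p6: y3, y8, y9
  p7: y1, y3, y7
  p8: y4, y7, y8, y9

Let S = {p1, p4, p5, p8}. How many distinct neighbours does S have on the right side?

The union of neighbours of {p1, p4, p5, p8} is {y2, y4, y7, y8, y9, y10}, which has 6 elements.
Since |N(S)| = 6 ≥ |S| = 4, Hall's condition holds for this subset.

6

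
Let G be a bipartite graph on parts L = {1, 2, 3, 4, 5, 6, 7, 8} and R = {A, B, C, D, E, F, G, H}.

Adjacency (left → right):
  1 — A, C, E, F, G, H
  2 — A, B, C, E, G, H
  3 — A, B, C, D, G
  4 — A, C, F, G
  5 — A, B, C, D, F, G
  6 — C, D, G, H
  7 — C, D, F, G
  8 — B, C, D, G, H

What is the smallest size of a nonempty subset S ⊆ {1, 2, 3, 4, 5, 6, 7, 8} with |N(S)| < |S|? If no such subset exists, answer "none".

A matching saturating every left vertex exists, for instance 1→H, 2→E, 3→B, 4→F, 5→A, 6→C, 7→D, 8→G.
By Hall's marriage theorem, this means |N(S)| ≥ |S| for every subset S, so no violating subset exists.

none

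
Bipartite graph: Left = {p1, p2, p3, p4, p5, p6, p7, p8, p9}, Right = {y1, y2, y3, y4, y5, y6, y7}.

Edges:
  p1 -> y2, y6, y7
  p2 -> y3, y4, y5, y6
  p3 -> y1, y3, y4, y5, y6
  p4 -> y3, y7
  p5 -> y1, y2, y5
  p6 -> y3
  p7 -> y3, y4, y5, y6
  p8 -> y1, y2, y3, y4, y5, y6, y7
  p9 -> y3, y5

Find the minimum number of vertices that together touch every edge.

7

A maximum matching has 7 edges (e.g. p1–y2, p2–y5, p3–y6, p4–y7, p5–y1, p6–y3, p7–y4).
By König's theorem the minimum vertex cover has the same size. One such cover is {y1, y2, y3, y4, y5, y6, y7}.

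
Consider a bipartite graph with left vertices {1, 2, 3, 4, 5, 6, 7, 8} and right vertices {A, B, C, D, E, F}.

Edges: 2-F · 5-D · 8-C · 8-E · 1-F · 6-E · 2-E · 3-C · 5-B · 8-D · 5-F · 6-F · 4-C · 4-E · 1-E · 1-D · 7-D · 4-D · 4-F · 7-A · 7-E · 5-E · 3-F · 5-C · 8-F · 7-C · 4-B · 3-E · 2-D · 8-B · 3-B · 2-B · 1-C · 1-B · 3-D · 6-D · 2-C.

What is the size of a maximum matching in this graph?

One maximum matching: 1→C, 2→D, 3→F, 4→B, 5→E, 7→A.
The set {1, 2, 3, 4, 5, 6, 8} has only 5 neighbours ({B, C, D, E, F}), so by Hall's theorem at most 6 of the 8 left vertices can be matched.

6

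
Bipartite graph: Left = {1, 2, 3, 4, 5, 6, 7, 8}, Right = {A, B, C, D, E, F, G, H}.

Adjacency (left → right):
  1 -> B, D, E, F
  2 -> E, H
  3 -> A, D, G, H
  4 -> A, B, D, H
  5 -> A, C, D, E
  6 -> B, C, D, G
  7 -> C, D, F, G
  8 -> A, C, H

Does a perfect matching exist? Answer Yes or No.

One maximum matching: 1-B, 2-H, 3-D, 4-A, 5-E, 6-G, 7-F, 8-C.
Every left vertex is matched, so this is a perfect matching.

Yes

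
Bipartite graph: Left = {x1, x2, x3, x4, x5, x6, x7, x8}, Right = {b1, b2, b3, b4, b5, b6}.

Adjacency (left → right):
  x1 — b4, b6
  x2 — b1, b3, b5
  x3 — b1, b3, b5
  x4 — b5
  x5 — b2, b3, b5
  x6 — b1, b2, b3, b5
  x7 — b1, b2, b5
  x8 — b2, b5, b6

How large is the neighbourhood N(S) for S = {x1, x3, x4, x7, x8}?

The union of neighbours of {x1, x3, x4, x7, x8} is {b1, b2, b3, b4, b5, b6}, which has 6 elements.
Since |N(S)| = 6 ≥ |S| = 5, Hall's condition holds for this subset.

6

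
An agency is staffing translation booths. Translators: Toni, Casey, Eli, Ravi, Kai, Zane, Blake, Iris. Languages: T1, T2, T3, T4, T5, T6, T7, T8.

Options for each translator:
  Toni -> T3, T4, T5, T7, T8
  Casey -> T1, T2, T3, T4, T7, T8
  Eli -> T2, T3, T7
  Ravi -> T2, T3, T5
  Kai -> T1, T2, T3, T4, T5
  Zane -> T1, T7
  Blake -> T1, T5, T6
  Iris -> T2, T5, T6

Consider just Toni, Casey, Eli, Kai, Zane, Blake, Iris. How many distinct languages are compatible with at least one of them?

8

The union of neighbours of {Toni, Casey, Eli, Kai, Zane, Blake, Iris} is {T1, T2, T3, T4, T5, T6, T7, T8}, which has 8 elements.
Since |N(S)| = 8 ≥ |S| = 7, Hall's condition holds for this subset.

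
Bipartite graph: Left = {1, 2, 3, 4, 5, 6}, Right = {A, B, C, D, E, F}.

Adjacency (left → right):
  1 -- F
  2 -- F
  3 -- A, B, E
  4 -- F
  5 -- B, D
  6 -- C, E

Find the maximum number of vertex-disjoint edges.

One maximum matching: 1→F, 3→B, 5→D, 6→E.
The set {1, 2, 4} has only 1 neighbour ({F}), so by Hall's theorem at most 4 of the 6 left vertices can be matched.

4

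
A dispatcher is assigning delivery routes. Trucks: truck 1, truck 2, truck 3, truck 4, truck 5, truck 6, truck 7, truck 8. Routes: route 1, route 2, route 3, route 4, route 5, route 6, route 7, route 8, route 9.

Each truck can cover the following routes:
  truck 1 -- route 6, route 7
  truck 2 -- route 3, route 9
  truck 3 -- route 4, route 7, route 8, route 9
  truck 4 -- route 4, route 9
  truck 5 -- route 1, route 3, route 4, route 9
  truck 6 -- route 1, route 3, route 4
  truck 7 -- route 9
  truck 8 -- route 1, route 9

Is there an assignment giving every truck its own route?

The set {truck 2, truck 4, truck 5, truck 6, truck 7, truck 8} has only 4 neighbours ({route 1, route 3, route 4, route 9}), so by Hall's theorem at most 6 of the 8 trucks can be matched.
Hence no matching covers every truck.

No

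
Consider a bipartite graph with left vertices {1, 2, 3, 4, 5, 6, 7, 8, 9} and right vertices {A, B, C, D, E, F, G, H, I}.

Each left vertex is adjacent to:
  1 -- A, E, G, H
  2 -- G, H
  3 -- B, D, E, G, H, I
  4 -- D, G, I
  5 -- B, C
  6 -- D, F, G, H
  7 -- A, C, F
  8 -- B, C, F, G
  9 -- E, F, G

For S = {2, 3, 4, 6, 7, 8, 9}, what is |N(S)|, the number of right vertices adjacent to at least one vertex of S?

The union of neighbours of {2, 3, 4, 6, 7, 8, 9} is {A, B, C, D, E, F, G, H, I}, which has 9 elements.
Since |N(S)| = 9 ≥ |S| = 7, Hall's condition holds for this subset.

9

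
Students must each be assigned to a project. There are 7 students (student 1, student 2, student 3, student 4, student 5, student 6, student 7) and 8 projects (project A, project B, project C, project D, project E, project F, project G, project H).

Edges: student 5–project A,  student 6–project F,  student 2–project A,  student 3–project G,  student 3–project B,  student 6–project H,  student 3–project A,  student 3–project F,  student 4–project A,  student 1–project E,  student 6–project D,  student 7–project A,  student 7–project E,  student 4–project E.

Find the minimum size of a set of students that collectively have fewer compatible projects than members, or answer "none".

2

Take S = {student 2, student 5}. Its neighbourhood is {project A}, so |N(S)| = 1 < |S| = 2.
No single vertex violates Hall's condition since each has at least one neighbour, so 2 is the minimum.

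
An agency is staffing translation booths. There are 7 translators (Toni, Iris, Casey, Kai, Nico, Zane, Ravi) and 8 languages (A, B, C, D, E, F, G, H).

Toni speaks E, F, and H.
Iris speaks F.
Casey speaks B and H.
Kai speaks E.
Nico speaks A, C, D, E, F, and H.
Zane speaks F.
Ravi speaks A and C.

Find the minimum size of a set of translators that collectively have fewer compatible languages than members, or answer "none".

Take S = {Iris, Zane}. Its neighbourhood is {F}, so |N(S)| = 1 < |S| = 2.
No single vertex violates Hall's condition since each has at least one neighbour, so 2 is the minimum.

2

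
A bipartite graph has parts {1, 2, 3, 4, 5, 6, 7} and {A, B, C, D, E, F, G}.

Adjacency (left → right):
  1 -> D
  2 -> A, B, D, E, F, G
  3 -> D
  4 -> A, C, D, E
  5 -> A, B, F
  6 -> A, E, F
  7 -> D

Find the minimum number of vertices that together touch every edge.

5

A maximum matching has 5 edges (e.g. 1–D, 2–G, 4–C, 5–B, 6–E).
By König's theorem the minimum vertex cover has the same size. One such cover is {2, 4, 5, 6, D}.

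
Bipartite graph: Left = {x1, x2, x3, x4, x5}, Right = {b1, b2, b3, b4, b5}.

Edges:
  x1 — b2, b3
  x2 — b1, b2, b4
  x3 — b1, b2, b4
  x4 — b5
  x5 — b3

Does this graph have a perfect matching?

One maximum matching: x1-b2, x2-b4, x3-b1, x4-b5, x5-b3.
All 5 left vertices are covered.

Yes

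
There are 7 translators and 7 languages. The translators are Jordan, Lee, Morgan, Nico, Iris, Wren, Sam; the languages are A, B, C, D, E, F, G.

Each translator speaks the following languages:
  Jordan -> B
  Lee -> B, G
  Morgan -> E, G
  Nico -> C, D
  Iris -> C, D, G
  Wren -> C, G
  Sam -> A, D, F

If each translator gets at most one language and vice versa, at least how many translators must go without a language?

For example, pair Jordan→B, Lee→G, Morgan→E, Nico→D, Iris→C, Sam→F.
The set {Jordan, Lee, Nico, Iris, Wren} has only 4 neighbours ({B, C, D, G}), so by Hall's theorem at most 6 of the 7 translators can be matched.
That matches 6 of the 7, leaving 1 unmatched; no matching can do better.

1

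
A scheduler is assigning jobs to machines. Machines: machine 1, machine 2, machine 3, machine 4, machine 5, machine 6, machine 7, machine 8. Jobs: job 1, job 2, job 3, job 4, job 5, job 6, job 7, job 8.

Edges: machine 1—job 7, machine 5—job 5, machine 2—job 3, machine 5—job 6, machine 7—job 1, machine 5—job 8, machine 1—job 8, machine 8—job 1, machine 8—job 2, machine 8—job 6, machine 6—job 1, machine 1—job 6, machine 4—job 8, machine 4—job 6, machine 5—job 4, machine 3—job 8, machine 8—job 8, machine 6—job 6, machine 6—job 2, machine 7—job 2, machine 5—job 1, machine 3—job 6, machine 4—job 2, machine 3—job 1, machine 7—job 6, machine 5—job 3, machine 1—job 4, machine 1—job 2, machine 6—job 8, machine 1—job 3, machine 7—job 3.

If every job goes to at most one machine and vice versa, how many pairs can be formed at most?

7

One maximum matching: machine 1–job 7, machine 2–job 3, machine 3–job 6, machine 4–job 8, machine 5–job 5, machine 6–job 1, machine 7–job 2.
The set {machine 2, machine 3, machine 4, machine 6, machine 7, machine 8} has only 5 neighbours ({job 1, job 2, job 3, job 6, job 8}), so by Hall's theorem at most 7 of the 8 machines can be matched.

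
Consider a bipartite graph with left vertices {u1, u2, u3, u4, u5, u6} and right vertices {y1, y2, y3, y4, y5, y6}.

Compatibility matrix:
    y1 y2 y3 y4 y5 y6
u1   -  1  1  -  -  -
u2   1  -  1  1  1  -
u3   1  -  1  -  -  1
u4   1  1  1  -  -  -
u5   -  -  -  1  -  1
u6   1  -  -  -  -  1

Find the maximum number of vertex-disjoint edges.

6

One maximum matching: u1→y2, u2→y5, u3→y6, u4→y3, u5→y4, u6→y1.
All 6 left vertices are matched, so no larger matching exists.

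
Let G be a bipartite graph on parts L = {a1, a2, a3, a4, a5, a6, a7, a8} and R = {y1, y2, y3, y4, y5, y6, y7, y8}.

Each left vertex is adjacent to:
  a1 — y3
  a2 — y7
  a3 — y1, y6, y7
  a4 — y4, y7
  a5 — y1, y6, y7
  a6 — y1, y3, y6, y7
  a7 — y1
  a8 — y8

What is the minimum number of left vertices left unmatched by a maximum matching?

2

One maximum matching: a1–y3, a2–y7, a3–y6, a4–y4, a5–y1, a8–y8.
The set {a1, a2, a3, a5, a6, a7} has only 4 neighbours ({y1, y3, y6, y7}), so by Hall's theorem at most 6 of the 8 left vertices can be matched.
That matches 6 of the 8, leaving 2 unmatched; no matching can do better.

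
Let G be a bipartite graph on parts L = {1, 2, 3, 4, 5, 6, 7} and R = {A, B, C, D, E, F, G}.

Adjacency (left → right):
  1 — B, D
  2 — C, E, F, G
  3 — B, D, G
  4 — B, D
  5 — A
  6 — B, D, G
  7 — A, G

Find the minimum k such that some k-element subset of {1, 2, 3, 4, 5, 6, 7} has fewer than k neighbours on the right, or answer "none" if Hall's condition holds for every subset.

Take S = {1, 3, 4, 6}. Its neighbourhood is {B, D, G}, so |N(S)| = 3 < |S| = 4.
Every subset of size less than 4 has at least as many neighbours as members, so 4 is the minimum.

4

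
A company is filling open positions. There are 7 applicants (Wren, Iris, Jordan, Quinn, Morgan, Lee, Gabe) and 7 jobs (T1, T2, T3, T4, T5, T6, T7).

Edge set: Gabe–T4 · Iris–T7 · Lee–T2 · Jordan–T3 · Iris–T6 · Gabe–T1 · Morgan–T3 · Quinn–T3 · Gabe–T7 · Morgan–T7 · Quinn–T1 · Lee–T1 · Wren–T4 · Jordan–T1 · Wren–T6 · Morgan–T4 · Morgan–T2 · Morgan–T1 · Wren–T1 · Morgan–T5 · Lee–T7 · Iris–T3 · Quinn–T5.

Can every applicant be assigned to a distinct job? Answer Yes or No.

Yes

For example, pair Wren-T1, Iris-T6, Jordan-T3, Quinn-T5, Morgan-T4, Lee-T2, Gabe-T7.
All 7 applicants are covered.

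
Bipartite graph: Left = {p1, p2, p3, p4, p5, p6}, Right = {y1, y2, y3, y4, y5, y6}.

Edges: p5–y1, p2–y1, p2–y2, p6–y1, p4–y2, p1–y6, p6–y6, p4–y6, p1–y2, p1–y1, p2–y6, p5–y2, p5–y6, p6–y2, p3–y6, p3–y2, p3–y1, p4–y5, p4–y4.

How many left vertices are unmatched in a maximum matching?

A valid assignment of size 4: p1-y6, p2-y2, p3-y1, p4-y5.
The set {p1, p2, p3, p5, p6} has only 3 neighbours ({y1, y2, y6}), so by Hall's theorem at most 4 of the 6 left vertices can be matched.
That matches 4 of the 6, leaving 2 unmatched; no matching can do better.

2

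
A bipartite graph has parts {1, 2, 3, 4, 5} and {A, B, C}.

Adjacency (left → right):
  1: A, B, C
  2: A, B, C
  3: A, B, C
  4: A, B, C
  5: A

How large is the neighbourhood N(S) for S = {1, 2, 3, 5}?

3

The union of neighbours of {1, 2, 3, 5} is {A, B, C}, which has 3 elements.
Since |N(S)| = 3 < |S| = 4, Hall's condition fails for this subset.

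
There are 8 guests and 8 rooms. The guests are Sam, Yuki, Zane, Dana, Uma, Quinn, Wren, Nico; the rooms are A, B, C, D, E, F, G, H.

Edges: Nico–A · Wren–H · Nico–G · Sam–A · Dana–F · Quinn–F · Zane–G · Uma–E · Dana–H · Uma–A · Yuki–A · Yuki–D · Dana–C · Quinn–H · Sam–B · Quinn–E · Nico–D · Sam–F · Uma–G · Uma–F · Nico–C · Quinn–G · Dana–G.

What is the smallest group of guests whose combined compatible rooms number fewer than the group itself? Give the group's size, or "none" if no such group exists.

none

A matching saturating every guest exists, for instance Sam→B, Yuki→D, Zane→G, Dana→F, Uma→A, Quinn→E, Wren→H, Nico→C.
By Hall's marriage theorem, this means |N(S)| ≥ |S| for every subset S, so no violating subset exists.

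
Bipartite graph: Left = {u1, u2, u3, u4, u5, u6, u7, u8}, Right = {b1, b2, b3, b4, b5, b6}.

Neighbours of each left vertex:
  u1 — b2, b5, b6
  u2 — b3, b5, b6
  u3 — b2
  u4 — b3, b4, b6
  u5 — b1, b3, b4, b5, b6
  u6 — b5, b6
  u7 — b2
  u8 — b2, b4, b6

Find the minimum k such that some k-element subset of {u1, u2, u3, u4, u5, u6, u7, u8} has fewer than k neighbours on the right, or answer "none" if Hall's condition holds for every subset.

Take S = {u3, u7}. Its neighbourhood is {b2}, so |N(S)| = 1 < |S| = 2.
No single vertex violates Hall's condition since each has at least one neighbour, so 2 is the minimum.

2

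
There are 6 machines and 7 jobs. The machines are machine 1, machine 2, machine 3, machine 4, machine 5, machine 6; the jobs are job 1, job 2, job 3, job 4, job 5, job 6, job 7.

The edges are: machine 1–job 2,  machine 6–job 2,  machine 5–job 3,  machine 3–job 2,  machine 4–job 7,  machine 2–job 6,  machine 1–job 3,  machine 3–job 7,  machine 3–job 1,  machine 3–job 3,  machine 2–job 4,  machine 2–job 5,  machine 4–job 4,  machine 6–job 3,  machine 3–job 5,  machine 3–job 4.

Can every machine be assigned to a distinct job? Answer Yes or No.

The set {machine 1, machine 5, machine 6} has only 2 neighbours ({job 2, job 3}), so by Hall's theorem at most 5 of the 6 machines can be matched.
Hence no matching covers every machine.

No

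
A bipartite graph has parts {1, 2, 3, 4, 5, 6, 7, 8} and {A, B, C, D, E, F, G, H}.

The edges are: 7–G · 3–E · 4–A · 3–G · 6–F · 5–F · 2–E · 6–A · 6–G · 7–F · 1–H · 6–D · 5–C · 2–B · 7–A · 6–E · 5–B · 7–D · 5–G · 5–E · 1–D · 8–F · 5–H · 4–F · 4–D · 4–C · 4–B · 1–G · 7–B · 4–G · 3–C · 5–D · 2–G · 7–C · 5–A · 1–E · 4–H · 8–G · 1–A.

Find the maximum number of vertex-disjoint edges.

8

One maximum matching: 1-D, 2-B, 3-C, 4-G, 5-H, 6-E, 7-A, 8-F.
This saturates every left vertex, so 8 is the maximum.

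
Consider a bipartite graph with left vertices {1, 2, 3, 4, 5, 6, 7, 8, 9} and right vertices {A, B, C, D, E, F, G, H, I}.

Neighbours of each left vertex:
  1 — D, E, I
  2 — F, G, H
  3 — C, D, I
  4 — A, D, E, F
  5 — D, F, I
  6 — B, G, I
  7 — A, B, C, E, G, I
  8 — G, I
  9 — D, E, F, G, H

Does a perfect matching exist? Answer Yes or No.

Yes

For example, pair 1-D, 2-H, 3-C, 4-E, 5-F, 6-B, 7-A, 8-I, 9-G.
Every left vertex is matched, so this is a perfect matching.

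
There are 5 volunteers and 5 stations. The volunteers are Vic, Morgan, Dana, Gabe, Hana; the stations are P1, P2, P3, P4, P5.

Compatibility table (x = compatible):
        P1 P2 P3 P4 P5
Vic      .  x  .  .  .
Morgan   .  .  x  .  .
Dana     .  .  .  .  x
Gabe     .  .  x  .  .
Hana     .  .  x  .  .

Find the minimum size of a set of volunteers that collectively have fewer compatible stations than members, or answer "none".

2

Take S = {Morgan, Gabe}. Its neighbourhood is {P3}, so |N(S)| = 1 < |S| = 2.
No single vertex violates Hall's condition since each has at least one neighbour, so 2 is the minimum.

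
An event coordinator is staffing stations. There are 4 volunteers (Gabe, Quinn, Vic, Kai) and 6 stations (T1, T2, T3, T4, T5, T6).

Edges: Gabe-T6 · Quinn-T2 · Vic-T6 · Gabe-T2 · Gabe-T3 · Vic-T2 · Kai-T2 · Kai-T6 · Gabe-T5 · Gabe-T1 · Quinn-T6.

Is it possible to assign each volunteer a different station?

The set {Quinn, Vic, Kai} has only 2 neighbours ({T2, T6}), so by Hall's theorem at most 3 of the 4 volunteers can be matched.
Hence no matching covers every volunteer.

No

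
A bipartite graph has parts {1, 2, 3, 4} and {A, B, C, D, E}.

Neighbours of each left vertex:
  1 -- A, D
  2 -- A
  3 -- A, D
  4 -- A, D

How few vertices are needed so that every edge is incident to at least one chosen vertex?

2

A maximum matching has 2 edges (e.g. 1–D, 2–A).
By König's theorem the minimum vertex cover has the same size. One such cover is {A, D}.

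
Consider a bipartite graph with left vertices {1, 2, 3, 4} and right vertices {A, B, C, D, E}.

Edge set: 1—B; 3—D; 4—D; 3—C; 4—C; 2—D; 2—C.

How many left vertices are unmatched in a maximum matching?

1

A valid assignment of size 3: 1→B, 2→D, 3→C.
The set {2, 3, 4} has only 2 neighbours ({C, D}), so by Hall's theorem at most 3 of the 4 left vertices can be matched.
That matches 3 of the 4, leaving 1 unmatched; no matching can do better.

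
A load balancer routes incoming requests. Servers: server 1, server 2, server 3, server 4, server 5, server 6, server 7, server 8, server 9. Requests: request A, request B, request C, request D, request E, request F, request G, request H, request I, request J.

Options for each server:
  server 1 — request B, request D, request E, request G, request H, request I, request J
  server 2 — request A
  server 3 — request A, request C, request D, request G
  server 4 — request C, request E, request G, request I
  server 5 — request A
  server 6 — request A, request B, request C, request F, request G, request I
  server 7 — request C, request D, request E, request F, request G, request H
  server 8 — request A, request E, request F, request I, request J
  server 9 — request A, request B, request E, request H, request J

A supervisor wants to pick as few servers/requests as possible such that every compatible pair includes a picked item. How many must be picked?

8

The 8 edges server 1–request H, server 2–request A, server 3–request D, server 4–request I, server 6–request G, server 7–request C, server 8–request F, server 9–request E form a matching, so any vertex cover needs at least 8 vertices (one per matched edge).
Conversely {server 1, server 3, server 4, server 6, server 7, server 8, server 9, request A} meets every edge and has exactly 8 vertices, so 8 is optimal.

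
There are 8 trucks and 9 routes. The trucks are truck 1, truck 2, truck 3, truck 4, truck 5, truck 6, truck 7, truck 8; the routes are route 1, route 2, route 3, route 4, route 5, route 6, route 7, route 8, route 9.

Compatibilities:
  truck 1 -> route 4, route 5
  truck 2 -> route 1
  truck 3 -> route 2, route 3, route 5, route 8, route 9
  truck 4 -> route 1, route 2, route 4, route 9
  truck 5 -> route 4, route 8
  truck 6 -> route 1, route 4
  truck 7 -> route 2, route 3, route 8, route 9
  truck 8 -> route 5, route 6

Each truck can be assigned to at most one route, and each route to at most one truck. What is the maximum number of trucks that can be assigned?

For example, pair truck 1–route 5, truck 2–route 1, truck 3–route 3, truck 4–route 9, truck 5–route 8, truck 6–route 4, truck 7–route 2, truck 8–route 6.
This saturates every truck, so 8 is the maximum.

8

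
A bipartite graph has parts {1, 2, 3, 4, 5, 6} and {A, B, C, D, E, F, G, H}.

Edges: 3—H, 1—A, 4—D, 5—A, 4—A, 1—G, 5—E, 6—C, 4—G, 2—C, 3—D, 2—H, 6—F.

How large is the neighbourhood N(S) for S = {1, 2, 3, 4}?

5

The union of neighbours of {1, 2, 3, 4} is {A, C, D, G, H}, which has 5 elements.
Since |N(S)| = 5 ≥ |S| = 4, Hall's condition holds for this subset.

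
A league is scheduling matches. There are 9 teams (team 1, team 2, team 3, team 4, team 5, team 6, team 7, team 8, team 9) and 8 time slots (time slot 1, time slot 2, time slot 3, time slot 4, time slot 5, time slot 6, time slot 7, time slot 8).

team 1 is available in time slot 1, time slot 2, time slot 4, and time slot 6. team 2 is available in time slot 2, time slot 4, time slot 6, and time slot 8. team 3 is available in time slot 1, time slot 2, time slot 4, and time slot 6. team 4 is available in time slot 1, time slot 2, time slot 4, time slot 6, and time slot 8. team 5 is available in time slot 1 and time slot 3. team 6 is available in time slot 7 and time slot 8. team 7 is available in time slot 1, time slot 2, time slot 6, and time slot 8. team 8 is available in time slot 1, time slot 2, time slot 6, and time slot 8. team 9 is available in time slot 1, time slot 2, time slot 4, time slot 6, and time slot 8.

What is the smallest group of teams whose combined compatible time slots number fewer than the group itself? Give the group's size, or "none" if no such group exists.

6

Take S = {team 1, team 2, team 3, team 4, team 7, team 8}. Its neighbourhood is {time slot 1, time slot 2, time slot 4, time slot 6, time slot 8}, so |N(S)| = 5 < |S| = 6.
Every subset of size less than 6 has at least as many neighbours as members, so 6 is the minimum.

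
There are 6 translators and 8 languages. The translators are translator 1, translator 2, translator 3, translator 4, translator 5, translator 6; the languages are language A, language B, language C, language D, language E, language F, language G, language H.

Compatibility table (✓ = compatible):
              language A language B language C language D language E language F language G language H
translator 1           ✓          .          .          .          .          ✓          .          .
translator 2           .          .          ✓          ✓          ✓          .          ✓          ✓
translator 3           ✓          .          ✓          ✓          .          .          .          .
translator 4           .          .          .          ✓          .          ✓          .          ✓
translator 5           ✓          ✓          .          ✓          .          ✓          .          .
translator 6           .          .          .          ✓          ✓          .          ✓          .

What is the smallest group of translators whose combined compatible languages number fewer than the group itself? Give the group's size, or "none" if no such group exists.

A matching saturating every translator exists, for instance translator 1→language F, translator 2→language D, translator 3→language A, translator 4→language H, translator 5→language B, translator 6→language G.
By Hall's marriage theorem, this means |N(S)| ≥ |S| for every subset S, so no violating subset exists.

none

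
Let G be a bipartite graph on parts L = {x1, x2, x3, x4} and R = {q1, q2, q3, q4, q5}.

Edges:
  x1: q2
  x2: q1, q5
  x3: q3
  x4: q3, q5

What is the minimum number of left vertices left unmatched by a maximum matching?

For example, pair x1–q2, x2–q1, x3–q3, x4–q5.
This saturates every left vertex, so 4 is the maximum.
That matches 4 of the 4, leaving 0 unmatched; no matching can do better.

0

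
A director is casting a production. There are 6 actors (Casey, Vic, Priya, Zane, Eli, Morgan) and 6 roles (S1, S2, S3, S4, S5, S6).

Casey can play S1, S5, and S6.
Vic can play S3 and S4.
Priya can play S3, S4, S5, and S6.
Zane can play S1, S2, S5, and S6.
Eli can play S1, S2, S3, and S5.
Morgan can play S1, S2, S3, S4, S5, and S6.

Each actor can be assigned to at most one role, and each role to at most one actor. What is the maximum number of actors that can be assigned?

For example, pair Casey-S5, Vic-S4, Priya-S6, Zane-S1, Eli-S3, Morgan-S2.
All 6 actors are matched, so no larger matching exists.

6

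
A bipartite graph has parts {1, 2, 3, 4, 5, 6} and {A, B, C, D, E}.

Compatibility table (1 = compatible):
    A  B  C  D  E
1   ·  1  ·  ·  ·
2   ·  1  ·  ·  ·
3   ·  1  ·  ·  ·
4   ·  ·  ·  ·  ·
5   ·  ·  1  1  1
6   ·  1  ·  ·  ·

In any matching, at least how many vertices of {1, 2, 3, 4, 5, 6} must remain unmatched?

4

One maximum matching: 1–B, 5–E.
The set {1, 2, 3, 4, 6} has only 1 neighbour ({B}), so by Hall's theorem at most 2 of the 6 left vertices can be matched.
That matches 2 of the 6, leaving 4 unmatched; no matching can do better.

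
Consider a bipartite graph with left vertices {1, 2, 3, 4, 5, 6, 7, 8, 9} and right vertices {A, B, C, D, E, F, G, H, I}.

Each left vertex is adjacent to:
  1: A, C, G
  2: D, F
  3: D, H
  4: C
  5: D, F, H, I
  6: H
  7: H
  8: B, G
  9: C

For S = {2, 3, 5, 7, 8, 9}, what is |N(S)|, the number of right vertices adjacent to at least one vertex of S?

The union of neighbours of {2, 3, 5, 7, 8, 9} is {B, C, D, F, G, H, I}, which has 7 elements.
Since |N(S)| = 7 ≥ |S| = 6, Hall's condition holds for this subset.

7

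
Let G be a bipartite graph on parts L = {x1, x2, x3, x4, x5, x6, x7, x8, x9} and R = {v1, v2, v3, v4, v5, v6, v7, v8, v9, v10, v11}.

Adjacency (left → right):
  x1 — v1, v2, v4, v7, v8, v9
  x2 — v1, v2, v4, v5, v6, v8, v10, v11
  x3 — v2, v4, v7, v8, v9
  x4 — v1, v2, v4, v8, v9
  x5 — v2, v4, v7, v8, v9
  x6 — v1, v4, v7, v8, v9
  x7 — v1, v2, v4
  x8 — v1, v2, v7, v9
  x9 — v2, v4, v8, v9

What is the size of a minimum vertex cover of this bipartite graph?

{x2, v1, v2, v4, v7, v8, v9} is a vertex cover of size 7: every edge has an endpoint in this set.
No smaller cover exists because x1–v7, x2–v10, x3–v4, x4–v9, x5–v8, x6–v1, x7–v2 is a matching of size 7, and a cover must include an endpoint of each of these disjoint edges (König's theorem).

7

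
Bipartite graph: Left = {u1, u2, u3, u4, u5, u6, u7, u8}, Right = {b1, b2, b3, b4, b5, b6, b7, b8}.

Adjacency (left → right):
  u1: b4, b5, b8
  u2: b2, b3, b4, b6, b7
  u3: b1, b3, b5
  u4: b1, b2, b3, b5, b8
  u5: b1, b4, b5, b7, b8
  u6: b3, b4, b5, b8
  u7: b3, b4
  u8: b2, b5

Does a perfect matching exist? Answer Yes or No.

Yes

A valid assignment of size 8: u1–b8, u2–b6, u3–b1, u4–b2, u5–b7, u6–b3, u7–b4, u8–b5.
All 8 left vertices are covered.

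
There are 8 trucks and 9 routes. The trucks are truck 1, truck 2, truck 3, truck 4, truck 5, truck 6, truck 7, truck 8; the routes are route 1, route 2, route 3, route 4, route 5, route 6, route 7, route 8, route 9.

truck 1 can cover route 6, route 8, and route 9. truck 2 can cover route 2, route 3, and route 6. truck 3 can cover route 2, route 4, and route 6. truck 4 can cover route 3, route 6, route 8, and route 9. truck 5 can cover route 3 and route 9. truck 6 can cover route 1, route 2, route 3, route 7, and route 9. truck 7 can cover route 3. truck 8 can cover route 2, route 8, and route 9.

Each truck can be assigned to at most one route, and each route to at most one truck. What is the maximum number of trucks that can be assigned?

One maximum matching: truck 1-route 8, truck 2-route 2, truck 3-route 4, truck 4-route 6, truck 5-route 9, truck 6-route 1, truck 7-route 3.
The set {truck 1, truck 2, truck 4, truck 5, truck 7, truck 8} has only 5 neighbours ({route 2, route 3, route 6, route 8, route 9}), so by Hall's theorem at most 7 of the 8 trucks can be matched.

7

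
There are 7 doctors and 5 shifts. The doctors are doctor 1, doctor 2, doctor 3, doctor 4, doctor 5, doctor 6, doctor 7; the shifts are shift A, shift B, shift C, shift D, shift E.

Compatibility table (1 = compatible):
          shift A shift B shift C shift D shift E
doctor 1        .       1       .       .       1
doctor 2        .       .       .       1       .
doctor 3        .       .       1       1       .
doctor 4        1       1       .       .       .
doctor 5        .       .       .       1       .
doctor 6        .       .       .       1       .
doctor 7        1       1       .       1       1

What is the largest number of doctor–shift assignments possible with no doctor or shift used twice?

5

One maximum matching: doctor 1-shift B, doctor 2-shift D, doctor 3-shift C, doctor 4-shift A, doctor 7-shift E.
The set {doctor 2, doctor 5, doctor 6} has only 1 neighbour ({shift D}), so by Hall's theorem at most 5 of the 7 doctors can be matched.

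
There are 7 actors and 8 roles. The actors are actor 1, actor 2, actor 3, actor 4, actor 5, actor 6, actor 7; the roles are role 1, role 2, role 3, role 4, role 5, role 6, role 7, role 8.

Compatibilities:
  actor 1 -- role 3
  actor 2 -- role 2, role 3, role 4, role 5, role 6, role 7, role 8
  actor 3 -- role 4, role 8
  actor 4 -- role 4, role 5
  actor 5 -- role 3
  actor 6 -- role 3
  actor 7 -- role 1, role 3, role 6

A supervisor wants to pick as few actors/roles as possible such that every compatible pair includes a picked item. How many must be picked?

5

A maximum matching has 5 edges (e.g. actor 1–role 3, actor 2–role 7, actor 3–role 8, actor 4–role 5, actor 7–role 1).
By König's theorem the minimum vertex cover has the same size. One such cover is {actor 2, actor 3, actor 4, actor 7, role 3}.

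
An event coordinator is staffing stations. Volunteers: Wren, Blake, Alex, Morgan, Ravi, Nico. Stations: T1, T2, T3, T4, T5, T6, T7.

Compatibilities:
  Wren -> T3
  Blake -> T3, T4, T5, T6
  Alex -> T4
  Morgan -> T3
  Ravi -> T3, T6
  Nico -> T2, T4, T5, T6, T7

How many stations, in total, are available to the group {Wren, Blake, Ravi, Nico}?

6

The union of neighbours of {Wren, Blake, Ravi, Nico} is {T2, T3, T4, T5, T6, T7}, which has 6 elements.
Since |N(S)| = 6 ≥ |S| = 4, Hall's condition holds for this subset.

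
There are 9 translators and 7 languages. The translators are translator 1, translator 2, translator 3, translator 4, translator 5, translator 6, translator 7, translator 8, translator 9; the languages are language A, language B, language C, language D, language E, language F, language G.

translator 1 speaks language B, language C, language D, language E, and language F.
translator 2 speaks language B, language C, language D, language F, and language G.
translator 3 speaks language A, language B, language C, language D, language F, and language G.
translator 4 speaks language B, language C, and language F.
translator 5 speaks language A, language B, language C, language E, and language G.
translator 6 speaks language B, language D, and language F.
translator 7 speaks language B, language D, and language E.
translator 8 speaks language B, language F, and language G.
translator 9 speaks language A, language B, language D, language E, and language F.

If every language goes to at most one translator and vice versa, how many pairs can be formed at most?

7

One maximum matching: translator 1→language F, translator 2→language G, translator 3→language A, translator 4→language C, translator 5→language E, translator 6→language D, translator 7→language B.
The set {translator 1, translator 2, translator 3, translator 4, translator 5, translator 6, translator 7, translator 8, translator 9} has only 7 neighbours ({language A, language B, language C, language D, language E, language F, language G}), so by Hall's theorem at most 7 of the 9 translators can be matched.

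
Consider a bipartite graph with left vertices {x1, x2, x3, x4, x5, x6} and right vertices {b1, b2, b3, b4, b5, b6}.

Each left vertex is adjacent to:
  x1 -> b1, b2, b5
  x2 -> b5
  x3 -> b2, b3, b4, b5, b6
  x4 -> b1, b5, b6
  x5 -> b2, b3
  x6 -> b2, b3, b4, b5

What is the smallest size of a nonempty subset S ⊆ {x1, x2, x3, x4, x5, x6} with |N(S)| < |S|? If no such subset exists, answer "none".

none

A matching saturating every left vertex exists, for instance x1→b1, x2→b5, x3→b4, x4→b6, x5→b2, x6→b3.
By Hall's marriage theorem, this means |N(S)| ≥ |S| for every subset S, so no violating subset exists.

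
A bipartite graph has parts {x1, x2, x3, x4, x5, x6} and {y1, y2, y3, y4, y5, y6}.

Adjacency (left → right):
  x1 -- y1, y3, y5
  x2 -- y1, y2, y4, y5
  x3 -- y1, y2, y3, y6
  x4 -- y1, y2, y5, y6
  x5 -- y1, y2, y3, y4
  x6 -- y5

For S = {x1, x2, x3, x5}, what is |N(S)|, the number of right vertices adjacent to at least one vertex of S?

6

The union of neighbours of {x1, x2, x3, x5} is {y1, y2, y3, y4, y5, y6}, which has 6 elements.
Since |N(S)| = 6 ≥ |S| = 4, Hall's condition holds for this subset.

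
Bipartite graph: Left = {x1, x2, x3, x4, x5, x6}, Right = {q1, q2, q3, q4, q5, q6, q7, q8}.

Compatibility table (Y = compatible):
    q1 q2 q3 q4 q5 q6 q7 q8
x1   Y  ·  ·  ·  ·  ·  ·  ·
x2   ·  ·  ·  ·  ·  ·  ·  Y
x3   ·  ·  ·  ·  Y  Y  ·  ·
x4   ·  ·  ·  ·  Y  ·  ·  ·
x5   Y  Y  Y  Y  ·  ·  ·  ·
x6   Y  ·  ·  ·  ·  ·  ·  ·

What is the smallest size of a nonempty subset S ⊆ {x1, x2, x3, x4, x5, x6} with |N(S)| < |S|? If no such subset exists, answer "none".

2

Take S = {x1, x6}. Its neighbourhood is {q1}, so |N(S)| = 1 < |S| = 2.
No single vertex violates Hall's condition since each has at least one neighbour, so 2 is the minimum.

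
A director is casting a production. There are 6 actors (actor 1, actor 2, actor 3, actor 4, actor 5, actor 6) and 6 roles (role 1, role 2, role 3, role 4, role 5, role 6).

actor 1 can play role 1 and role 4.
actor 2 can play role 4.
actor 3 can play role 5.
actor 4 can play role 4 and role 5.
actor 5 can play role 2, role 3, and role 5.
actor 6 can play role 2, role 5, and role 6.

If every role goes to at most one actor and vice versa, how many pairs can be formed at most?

5

A valid assignment of size 5: actor 1-role 1, actor 2-role 4, actor 3-role 5, actor 5-role 3, actor 6-role 2.
The set {actor 2, actor 3, actor 4} has only 2 neighbours ({role 4, role 5}), so by Hall's theorem at most 5 of the 6 actors can be matched.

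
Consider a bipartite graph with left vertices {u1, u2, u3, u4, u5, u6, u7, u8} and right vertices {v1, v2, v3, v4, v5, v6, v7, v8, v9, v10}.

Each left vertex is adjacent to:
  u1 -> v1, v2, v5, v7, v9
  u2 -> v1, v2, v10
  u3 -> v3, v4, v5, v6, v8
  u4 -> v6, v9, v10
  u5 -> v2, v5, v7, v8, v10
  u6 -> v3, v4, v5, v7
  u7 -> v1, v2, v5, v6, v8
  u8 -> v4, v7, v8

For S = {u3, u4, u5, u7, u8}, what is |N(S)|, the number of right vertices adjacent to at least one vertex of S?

The union of neighbours of {u3, u4, u5, u7, u8} is {v1, v2, v3, v4, v5, v6, v7, v8, v9, v10}, which has 10 elements.
Since |N(S)| = 10 ≥ |S| = 5, Hall's condition holds for this subset.

10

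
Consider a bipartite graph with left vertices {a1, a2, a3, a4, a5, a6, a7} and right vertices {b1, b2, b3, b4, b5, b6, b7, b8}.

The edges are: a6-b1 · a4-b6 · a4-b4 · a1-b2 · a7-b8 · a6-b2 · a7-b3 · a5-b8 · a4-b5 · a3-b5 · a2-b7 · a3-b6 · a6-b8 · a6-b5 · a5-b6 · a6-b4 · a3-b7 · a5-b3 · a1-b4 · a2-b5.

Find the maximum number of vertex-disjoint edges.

One maximum matching: a1–b4, a2–b7, a3–b6, a4–b5, a5–b8, a6–b1, a7–b3.
This saturates every left vertex, so 7 is the maximum.

7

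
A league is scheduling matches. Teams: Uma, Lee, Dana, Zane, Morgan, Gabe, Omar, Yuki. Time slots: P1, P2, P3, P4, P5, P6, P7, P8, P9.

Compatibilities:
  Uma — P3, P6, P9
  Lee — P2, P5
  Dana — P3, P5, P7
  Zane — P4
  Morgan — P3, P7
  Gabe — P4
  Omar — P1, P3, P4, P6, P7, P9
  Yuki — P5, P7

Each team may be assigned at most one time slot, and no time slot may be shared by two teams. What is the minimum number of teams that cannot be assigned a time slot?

1

One maximum matching: Uma-P9, Lee-P2, Dana-P5, Zane-P4, Morgan-P3, Omar-P1, Yuki-P7.
The set {Zane, Gabe} has only 1 neighbour ({P4}), so by Hall's theorem at most 7 of the 8 teams can be matched.
That matches 7 of the 8, leaving 1 unmatched; no matching can do better.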